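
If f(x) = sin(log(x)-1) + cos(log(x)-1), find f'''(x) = 2*(sin(log(x) - 1) + 2*cos(log(x) - 1))/x^3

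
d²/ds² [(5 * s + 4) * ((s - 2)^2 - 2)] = 30*s - 32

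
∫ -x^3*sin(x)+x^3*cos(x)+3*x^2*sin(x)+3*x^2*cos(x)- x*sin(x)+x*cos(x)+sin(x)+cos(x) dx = sqrt(2)*x*(x^2 + 1)*sin(x + pi/4) + C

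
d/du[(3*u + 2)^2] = 18*u + 12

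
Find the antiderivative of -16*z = -8*z^2 + C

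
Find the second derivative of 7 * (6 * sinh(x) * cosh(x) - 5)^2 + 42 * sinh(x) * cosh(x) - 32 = 1008*(cosh(2*x) - 1)^2 - 756*sinh(2*x) + 2016*cosh(2*x) - 1512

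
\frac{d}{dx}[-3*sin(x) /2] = -3*cos(x)/2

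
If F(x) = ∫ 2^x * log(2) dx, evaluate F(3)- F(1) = 6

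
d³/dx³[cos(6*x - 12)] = 216*sin(6*x - 12)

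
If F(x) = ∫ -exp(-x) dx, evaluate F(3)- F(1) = -exp(-1) + exp(-3)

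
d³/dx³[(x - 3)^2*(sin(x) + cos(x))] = x^2*sin(x) - x^2*cos(x) - 12*x*sin(x) + 21*sin(x) + 15*cos(x)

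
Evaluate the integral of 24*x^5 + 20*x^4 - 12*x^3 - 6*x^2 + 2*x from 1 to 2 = 320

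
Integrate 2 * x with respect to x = x^2 + C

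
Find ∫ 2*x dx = x^2 + C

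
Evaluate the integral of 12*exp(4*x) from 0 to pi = -3 + 3*exp(4*pi)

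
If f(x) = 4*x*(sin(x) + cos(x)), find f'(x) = 4*sqrt(2)*(x*cos(x + pi/4) + sin(x + pi/4))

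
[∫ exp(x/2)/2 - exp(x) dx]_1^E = -exp(E) - exp(1/2) + E + exp(E/2)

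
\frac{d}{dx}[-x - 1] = -1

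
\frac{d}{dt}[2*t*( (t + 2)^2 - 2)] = 6*t^2 + 16*t + 4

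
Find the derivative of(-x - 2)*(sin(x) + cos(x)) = x*sin(x) - x*cos(x) + sin(x) - 3*cos(x)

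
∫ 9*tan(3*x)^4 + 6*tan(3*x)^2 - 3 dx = tan(3*x)^3 - tan(3*x) + C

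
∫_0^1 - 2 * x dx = -1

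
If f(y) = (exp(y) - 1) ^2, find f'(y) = 2*exp(2*y) - 2*exp(y)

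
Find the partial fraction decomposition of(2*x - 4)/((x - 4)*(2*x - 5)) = -2/(3*(2*x - 5)) + 4/(3*(x - 4))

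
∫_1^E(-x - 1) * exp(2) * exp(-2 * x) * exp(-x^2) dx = -exp(-1)/2 + exp(-exp(2) - 2*E + 2)/2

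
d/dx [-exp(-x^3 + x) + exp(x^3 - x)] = 3*x^2*exp(-x^3 + x) + 3*x^2*exp(x^3 - x) - exp(-x^3 + x) - exp(x^3 - x)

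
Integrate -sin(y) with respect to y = cos(y) + C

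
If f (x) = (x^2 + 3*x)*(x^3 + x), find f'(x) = 5*x^4 + 12*x^3 + 3*x^2 + 6*x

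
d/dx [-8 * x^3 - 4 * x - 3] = -24*x^2 - 4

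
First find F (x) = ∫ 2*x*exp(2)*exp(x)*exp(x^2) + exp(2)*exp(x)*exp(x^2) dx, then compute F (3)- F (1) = -exp(4) + exp(14)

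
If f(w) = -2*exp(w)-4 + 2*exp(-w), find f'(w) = (-2*exp(2*w) - 2)*exp(-w)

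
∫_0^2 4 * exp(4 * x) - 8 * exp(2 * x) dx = -1 + (-2 + exp(4))^2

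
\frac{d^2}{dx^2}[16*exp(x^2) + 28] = 64*x^2*exp(x^2) + 32*exp(x^2)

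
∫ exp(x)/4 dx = exp(x)/4 + C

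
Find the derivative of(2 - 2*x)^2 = 8*x - 8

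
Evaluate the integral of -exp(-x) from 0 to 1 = -1 + exp(-1)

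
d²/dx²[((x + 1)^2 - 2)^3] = 30*x^4 + 120*x^3 + 108*x^2 - 24*x - 18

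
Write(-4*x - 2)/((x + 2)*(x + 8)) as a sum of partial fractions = -5/(x + 8) + 1/(x + 2)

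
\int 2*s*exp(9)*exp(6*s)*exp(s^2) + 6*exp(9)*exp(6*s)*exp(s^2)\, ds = exp((s + 3)^2) + C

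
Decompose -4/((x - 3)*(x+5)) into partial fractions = 1/(2*(x + 5)) - 1/(2*(x - 3))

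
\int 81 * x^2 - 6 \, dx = 27*x^3 - 6*x + C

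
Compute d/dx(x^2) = 2*x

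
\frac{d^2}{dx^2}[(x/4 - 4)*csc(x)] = (-x/4 + x/(2*sin(x)^2) + 4 - cos(x)/(2*sin(x)) - 8/sin(x)^2)/sin(x)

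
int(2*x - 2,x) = x^2 - 2*x + C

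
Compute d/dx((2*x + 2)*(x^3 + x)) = 8*x^3 + 6*x^2 + 4*x + 2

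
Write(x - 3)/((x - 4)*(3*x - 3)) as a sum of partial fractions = 2/(9*(x - 1)) + 1/(9*(x - 4))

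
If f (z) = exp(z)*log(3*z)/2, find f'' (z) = (z^2*exp(z)*log(z) + z^2*exp(z)*log(3) + 2*z*exp(z) - exp(z))/(2*z^2)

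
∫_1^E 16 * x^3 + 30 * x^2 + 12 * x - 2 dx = -16 + (-2 + 4*E)*(1 + E)^3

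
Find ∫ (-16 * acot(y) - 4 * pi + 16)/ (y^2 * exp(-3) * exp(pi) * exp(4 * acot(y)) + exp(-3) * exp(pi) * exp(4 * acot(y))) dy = (-4*acot(y) - pi + 3)*exp(-4*acot(y) - pi + 3) + C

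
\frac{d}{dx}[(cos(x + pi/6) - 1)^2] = 2*sin(x + pi/6) - sin(2*x + pi/3)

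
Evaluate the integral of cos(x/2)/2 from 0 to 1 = sin(1/2)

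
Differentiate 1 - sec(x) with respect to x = -tan(x)*sec(x)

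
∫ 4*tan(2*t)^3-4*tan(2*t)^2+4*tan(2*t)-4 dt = (tan(2*t) - 1)^2 + C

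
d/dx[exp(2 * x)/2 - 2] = exp(2*x)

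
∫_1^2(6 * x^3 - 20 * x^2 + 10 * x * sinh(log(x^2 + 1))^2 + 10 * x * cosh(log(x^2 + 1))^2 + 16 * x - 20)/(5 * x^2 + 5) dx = -11/5 - sinh(2*log(2))/2 - log(2) + log(5) + sinh(2*log(5))/2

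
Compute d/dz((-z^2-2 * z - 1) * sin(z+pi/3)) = -z^2*cos(z + pi/3) - 2*z*sin(z + pi/3) - 2*z*cos(z + pi/3) - 2*sin(z + pi/3) - cos(z + pi/3)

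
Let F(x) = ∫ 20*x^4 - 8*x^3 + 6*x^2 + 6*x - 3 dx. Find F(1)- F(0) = 4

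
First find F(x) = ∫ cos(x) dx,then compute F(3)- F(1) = -sin(1) + sin(3)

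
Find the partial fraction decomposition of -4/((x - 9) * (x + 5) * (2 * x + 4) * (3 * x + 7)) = -27/(136*(3*x + 7)) + 1/(168*(x + 5)) + 2/(33*(x + 2)) - 1/(2618*(x - 9))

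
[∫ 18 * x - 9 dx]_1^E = 4 + (4 - 3*E)*(-3*E - 1)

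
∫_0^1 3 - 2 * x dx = 2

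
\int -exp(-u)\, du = exp(-u) + C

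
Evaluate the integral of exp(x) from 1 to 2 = -E + exp(2)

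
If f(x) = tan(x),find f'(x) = cos(x)^(-2)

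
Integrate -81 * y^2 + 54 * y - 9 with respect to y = -27*y^3 + 27*y^2 - 9*y + C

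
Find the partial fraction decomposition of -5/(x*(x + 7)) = 5/(7*(x + 7)) - 5/(7*x)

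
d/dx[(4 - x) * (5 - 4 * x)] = 8*x - 21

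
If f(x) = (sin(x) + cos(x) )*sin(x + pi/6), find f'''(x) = -4*sqrt(2)*sin(2*x + 5*pi/12)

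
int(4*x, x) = 2*x^2 + C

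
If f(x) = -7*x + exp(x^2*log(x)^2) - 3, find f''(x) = 4*x^2*exp(x^2*log(x)^2)*log(x)^4 + 8*x^2*exp(x^2*log(x)^2)*log(x)^3 + 4*x^2*exp(x^2*log(x)^2)*log(x)^2 + 2*exp(x^2*log(x)^2)*log(x)^2 + 6*exp(x^2*log(x)^2)*log(x) + 2*exp(x^2*log(x)^2)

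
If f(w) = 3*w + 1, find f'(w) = 3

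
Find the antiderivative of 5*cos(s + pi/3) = 5*sin(s + pi/3) + C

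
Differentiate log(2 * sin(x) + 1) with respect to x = 2*cos(x)/(2*sin(x) + 1)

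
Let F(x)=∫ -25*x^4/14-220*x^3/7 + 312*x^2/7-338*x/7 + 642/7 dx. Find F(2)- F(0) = 480/7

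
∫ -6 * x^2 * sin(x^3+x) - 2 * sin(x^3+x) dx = 2*cos(x^3 + x) + C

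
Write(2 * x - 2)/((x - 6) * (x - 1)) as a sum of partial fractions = 2/(x - 6)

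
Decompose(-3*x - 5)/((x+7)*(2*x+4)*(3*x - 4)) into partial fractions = -81/(500*(3*x - 4)) + 8/(125*(x + 7)) - 1/(100*(x + 2))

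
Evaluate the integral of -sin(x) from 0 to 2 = -1 + cos(2)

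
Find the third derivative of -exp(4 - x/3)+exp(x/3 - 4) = (exp(2*x/3 - 8) + 1)*exp(4 - x/3)/27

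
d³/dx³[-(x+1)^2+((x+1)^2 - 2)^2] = 24*x + 24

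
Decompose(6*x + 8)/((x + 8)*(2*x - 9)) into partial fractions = 14/(5*(2*x - 9)) + 8/(5*(x + 8))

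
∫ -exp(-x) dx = exp(-x) + C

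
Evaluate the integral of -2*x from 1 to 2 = -3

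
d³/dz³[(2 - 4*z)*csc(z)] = 2*(-2*z*cos(z)/sin(z) + 12*z*cos(z)/sin(z)^3 + 6 + cos(z)/sin(z) - 12/sin(z)^2 - 6*cos(z)/sin(z)^3)/sin(z)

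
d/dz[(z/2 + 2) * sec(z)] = z*tan(z)*sec(z)/2 + 2*tan(z)*sec(z) + sec(z)/2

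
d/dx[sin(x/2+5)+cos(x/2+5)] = sqrt(2)*cos(x/2 + pi/4 + 5)/2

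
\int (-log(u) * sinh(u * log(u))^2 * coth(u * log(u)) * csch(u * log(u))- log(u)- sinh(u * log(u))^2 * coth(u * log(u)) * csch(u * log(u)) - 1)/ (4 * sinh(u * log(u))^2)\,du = 1/(4*tanh(u*log(u))) + 1/(4*sinh(u*log(u))) + C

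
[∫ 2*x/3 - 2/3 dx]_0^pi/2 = -1/3 + (-1 + pi/2)^2/3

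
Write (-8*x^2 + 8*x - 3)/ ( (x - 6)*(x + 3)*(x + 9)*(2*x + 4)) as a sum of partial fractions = 241/(420*(x + 9)) - 11/(12*(x + 3)) + 51/(112*(x + 2)) - 9/(80*(x - 6))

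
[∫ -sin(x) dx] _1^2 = -cos(1) + cos(2)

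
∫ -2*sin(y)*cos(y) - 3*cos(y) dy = -(sin(y) + 3)*sin(y) + C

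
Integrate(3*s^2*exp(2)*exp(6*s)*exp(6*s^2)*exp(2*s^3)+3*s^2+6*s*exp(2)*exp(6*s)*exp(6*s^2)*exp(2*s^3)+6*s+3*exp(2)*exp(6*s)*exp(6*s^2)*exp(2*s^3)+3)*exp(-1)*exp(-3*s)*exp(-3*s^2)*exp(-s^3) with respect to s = 2*sinh((s + 1)^3) + C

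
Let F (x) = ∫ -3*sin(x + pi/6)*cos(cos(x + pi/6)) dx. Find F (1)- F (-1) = -3*sin(sin(1 + pi/3)) + 3*sin(cos(pi/6 + 1))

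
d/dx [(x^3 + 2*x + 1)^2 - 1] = 6*x^5 + 16*x^3 + 6*x^2 + 8*x + 4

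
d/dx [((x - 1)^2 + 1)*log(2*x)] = (2*x^2*log(x) + x^2 + 2*x^2*log(2) - 2*x*log(x) - 2*x - 2*x*log(2) + 2)/x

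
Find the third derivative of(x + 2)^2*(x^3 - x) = 60*x^2 + 96*x + 18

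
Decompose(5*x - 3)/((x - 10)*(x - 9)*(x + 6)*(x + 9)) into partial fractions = 8/(171*(x + 9)) - 11/(240*(x + 6)) - 7/(45*(x - 9)) + 47/(304*(x - 10))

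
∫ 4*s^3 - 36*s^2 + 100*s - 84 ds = s^4 - 12*s^3 + 50*s^2 - 84*s + C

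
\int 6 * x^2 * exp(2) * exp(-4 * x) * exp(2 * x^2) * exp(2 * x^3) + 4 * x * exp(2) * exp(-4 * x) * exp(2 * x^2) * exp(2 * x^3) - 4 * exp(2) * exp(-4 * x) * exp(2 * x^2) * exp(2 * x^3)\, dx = exp(2*x^3 + 2*x^2 - 4*x + 2) + C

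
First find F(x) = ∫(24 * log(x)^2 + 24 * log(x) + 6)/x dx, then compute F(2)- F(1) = -1 + (1 + 2*log(2))^3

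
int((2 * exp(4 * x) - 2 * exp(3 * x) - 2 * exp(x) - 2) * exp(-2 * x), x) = (-(1 - exp(x))*exp(x) - 1)^2*exp(-2*x) + C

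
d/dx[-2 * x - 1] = -2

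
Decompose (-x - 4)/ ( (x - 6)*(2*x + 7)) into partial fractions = 1/(19*(2*x + 7)) - 10/(19*(x - 6))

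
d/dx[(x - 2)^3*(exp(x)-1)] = x^3*exp(x) - 3*x^2*exp(x) - 3*x^2 + 12*x + 4*exp(x) - 12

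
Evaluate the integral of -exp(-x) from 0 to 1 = -1 + exp(-1)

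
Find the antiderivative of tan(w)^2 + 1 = tan(w) + C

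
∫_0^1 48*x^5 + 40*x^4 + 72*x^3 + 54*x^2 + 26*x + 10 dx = 75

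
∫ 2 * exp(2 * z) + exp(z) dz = (exp(z) + 1)*exp(z) + C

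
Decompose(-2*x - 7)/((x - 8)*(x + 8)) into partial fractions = -9/(16*(x + 8)) - 23/(16*(x - 8))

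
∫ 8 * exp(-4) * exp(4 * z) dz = 2*exp(4*z - 4) + C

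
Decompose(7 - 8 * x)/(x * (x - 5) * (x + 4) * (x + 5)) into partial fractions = -47/(50*(x + 5)) + 13/(12*(x + 4)) - 11/(150*(x - 5)) - 7/(100*x)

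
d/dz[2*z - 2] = 2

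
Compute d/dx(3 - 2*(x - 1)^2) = 4 - 4*x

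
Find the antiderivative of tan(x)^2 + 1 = tan(x) + C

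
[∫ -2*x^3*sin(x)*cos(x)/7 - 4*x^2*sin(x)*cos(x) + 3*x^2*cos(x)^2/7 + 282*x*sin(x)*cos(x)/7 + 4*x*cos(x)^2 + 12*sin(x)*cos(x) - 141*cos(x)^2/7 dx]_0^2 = 6 - 260*cos(2)^2/7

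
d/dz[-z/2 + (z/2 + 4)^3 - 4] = 3*z^2/8 + 6*z + 47/2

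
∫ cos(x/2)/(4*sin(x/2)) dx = log(sin(x/2))/2 + C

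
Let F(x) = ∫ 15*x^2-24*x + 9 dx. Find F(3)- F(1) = 52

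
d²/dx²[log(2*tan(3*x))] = 9*(tan(3*x)^4 - 1)/tan(3*x)^2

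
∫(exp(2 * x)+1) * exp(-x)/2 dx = sinh(x) + C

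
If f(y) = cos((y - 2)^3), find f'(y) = -3*(y - 2)^2*sin(y^3 - 6*y^2 + 12*y - 8)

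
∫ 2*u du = u^2 + C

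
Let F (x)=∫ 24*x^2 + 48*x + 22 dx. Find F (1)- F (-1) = 60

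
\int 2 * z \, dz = z^2 + C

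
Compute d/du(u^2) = 2*u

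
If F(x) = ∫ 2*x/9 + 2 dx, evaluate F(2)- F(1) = 7/3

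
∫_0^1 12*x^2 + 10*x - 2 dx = 7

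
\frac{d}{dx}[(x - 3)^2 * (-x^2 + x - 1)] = -4*x^3 + 21*x^2 - 32*x + 15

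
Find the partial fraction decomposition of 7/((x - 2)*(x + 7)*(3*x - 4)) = -63/(50*(3*x - 4)) + 7/(225*(x + 7)) + 7/(18*(x - 2))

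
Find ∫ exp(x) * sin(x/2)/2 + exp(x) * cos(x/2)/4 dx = exp(x)*sin(x/2)/2 + C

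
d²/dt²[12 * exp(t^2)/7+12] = 48*t^2*exp(t^2)/7 + 24*exp(t^2)/7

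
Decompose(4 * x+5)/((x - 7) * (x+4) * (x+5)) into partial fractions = -5/(4*(x + 5)) + 1/(x + 4) + 1/(4*(x - 7))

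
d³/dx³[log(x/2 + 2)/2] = 1/(x^3 + 12*x^2 + 48*x + 64)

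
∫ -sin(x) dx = cos(x) + C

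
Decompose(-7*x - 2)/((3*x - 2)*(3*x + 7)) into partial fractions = -43/(27*(3*x + 7)) - 20/(27*(3*x - 2))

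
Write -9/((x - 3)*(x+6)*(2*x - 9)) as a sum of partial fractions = -4/(7*(2*x - 9)) - 1/(21*(x + 6)) + 1/(3*(x - 3))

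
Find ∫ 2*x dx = x^2 + C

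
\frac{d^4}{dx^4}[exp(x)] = exp(x)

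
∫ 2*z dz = z^2 + C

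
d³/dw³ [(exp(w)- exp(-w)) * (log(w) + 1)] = (w^3*exp(2*w)*log(w) + w^3*exp(2*w) + w^3*log(w) + w^3 + 3*w^2*exp(2*w) - 3*w^2 - 3*w*exp(2*w) - 3*w + 2*exp(2*w) - 2)*exp(-w)/w^3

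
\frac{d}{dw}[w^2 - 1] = 2*w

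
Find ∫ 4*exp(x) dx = 4*exp(x) + C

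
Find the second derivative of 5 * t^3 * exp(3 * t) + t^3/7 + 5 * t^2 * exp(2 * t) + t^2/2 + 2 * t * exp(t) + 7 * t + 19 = 45*t^3*exp(3*t) + 90*t^2*exp(3*t) + 20*t^2*exp(2*t) + 30*t*exp(3*t) + 40*t*exp(2*t) + 2*t*exp(t) + 6*t/7 + 10*exp(2*t) + 4*exp(t) + 1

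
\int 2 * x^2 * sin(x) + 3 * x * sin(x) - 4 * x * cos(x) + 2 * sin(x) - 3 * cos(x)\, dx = (-2*x^2 - 3*x - 2)*cos(x) + C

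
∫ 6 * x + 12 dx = 3*x^2 + 12*x + C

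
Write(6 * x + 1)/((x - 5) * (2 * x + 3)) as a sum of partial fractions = 16/(13*(2*x + 3)) + 31/(13*(x - 5))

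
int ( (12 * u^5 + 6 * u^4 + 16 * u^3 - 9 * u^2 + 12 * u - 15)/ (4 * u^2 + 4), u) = 3*u^4/4 + u^3/2 + u^2/2 - 15*u/4 + log(u^2 + 1) + C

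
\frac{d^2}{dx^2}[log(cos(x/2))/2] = -1/(4*(cos(x) + 1))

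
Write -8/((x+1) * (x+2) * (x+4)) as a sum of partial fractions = -4/(3*(x + 4)) + 4/(x + 2) - 8/(3*(x + 1))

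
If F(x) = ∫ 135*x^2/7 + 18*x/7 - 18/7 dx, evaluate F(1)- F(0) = 36/7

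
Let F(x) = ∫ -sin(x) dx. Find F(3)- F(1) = cos(3) - cos(1)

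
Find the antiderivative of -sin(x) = cos(x) + C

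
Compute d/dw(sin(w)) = cos(w)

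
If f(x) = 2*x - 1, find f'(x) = 2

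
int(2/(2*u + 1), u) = log(-4*u - 2) + C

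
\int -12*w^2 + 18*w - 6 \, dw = -4*w^3 + 9*w^2 - 6*w + C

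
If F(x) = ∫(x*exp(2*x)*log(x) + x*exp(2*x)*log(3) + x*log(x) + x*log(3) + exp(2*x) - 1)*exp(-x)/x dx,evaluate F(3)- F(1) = -(E - exp(-1))*log(3) + (-exp(-3) + exp(3))*log(9)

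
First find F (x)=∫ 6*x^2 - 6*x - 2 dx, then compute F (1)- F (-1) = 0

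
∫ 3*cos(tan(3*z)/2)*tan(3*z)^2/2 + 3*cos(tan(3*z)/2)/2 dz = sin(tan(3*z)/2) + C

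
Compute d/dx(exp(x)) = exp(x)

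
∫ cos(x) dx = sin(x) + C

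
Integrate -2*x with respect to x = -x^2 + C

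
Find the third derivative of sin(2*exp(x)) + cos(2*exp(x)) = 2*sqrt(2)*(-4*exp(2*x)*cos(2*exp(x) + pi/4) - 6*exp(x)*sin(2*exp(x) + pi/4) + cos(2*exp(x) + pi/4))*exp(x)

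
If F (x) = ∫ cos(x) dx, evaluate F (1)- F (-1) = 2*sin(1)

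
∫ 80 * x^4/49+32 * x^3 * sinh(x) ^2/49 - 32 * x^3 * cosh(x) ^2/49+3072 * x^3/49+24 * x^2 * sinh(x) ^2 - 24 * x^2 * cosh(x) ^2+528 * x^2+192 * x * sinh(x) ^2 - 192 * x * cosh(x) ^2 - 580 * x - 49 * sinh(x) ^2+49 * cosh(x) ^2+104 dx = 16*x^5/49 + 760*x^4/49 + 168*x^3 - 386*x^2 + 153*x + C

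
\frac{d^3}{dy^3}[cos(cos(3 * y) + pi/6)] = -27*(sin(3*y)^2*sin(cos(3*y) + pi/6) + sin(cos(3*y) + pi/6) + 3*cos(3*y)*cos(cos(3*y) + pi/6))*sin(3*y)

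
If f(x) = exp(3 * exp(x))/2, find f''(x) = 3*exp(x + 3*exp(x))/2 + 9*exp(2*x + 3*exp(x))/2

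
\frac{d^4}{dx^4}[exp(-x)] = exp(-x)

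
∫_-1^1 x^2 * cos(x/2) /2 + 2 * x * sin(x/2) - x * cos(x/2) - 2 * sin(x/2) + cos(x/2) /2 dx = 4*sin(1/2)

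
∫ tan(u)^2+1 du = tan(u) + C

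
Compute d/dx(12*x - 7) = 12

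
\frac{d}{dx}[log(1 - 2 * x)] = 2/(2*x - 1)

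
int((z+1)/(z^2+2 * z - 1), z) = log((z + 1)^2 - 2)/2 + C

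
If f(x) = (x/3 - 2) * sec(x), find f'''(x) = (-x*sin(x)/(3*cos(x)) + 2*x*sin(x)/cos(x)^3 + 2*sin(x)/cos(x) - 12*sin(x)/cos(x)^3 - 1 + 2/cos(x)^2)/cos(x)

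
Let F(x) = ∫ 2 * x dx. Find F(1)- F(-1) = 0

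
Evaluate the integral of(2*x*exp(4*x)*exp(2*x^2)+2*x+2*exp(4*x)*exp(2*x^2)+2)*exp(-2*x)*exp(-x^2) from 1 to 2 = -exp(3) - exp(-8) + exp(-3) + exp(8)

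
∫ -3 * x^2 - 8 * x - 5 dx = -x^3 - 4*x^2 - 5*x + C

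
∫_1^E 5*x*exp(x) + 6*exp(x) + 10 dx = -6*E - 12 + (1 + 5*E)*(2 + exp(E))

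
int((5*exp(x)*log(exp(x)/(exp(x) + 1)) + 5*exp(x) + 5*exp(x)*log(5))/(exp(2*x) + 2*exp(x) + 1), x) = 5*exp(x)*log(5*exp(x)/(exp(x) + 1))/(exp(x) + 1) + C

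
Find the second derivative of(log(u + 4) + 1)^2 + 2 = -2*log(u + 4)/(u^2 + 8*u + 16)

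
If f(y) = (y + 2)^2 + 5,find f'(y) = 2*y + 4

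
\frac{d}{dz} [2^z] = 2^z*log(2)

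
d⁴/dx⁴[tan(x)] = 24*tan(x)^5 + 40*tan(x)^3 + 16*tan(x)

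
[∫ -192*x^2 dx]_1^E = 64 - 64*exp(3)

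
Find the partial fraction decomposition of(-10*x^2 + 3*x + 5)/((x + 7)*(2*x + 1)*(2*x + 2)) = 2/(13*(2*x + 1)) - 253/(78*(x + 7)) + 2/(3*(x + 1))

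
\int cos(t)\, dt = sin(t) + C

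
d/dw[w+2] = 1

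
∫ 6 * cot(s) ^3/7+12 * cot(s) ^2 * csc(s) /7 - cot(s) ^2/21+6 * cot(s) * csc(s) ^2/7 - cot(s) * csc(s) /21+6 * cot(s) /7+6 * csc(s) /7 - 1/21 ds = -3*(cot(s) + csc(s))^2/7 + cot(s)/21 + csc(s)/21 + C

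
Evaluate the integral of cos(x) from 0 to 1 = sin(1)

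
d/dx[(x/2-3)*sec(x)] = x*tan(x)*sec(x)/2 - 3*tan(x)*sec(x) + sec(x)/2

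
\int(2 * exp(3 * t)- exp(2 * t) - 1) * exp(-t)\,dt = 2*(exp(t) - 1)*sinh(t) + C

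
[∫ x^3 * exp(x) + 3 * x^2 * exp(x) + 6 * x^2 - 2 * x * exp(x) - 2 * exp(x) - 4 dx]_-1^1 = -4 - E - exp(-1)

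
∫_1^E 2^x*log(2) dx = -2 + 2^E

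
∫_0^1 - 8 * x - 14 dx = -18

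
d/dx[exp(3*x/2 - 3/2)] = 3*exp(3*x/2 - 3/2)/2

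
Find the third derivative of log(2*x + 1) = 16/(8*x^3 + 12*x^2 + 6*x + 1)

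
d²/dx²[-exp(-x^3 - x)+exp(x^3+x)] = (9*x^4*exp(2*x^3 + 2*x) - 9*x^4 + 6*x^2*exp(2*x^3 + 2*x) - 6*x^2 + 6*x*exp(2*x^3 + 2*x) + 6*x + exp(2*x^3 + 2*x) - 1)*exp(-x^3 - x)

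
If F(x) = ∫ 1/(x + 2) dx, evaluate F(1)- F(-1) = -log(4) + log(12)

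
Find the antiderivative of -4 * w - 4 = -2*w^2 - 4*w + C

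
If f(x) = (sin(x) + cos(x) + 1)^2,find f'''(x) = -8*cos(2*x) - 2*sqrt(2)*cos(x + pi/4)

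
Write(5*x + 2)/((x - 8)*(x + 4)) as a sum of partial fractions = 3/(2*(x + 4)) + 7/(2*(x - 8))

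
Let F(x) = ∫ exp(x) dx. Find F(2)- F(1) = -E + exp(2)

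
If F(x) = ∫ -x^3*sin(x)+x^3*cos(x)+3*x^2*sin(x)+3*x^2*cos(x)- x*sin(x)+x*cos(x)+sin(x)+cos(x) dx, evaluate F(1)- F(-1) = 4*cos(1)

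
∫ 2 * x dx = x^2 + C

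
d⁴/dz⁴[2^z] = 2^z*log(2)^4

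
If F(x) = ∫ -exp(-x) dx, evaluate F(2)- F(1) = -exp(-1) + exp(-2)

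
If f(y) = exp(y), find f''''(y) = exp(y)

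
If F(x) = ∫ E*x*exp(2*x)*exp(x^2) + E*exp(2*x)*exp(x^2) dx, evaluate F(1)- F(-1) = -1/2 + exp(4)/2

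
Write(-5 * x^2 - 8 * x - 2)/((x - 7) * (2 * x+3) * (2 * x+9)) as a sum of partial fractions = -269/(276*(2*x + 9)) + 5/(204*(2*x + 3)) - 303/(391*(x - 7))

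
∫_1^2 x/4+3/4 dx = 9/8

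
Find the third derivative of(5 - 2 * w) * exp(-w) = (2*w - 11)*exp(-w)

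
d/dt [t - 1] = 1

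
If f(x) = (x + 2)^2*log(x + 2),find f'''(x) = 2/(x + 2)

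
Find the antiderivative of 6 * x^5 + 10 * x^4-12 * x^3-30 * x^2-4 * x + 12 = x^6 + 2*x^5 - 3*x^4 - 10*x^3 - 2*x^2 + 12*x + C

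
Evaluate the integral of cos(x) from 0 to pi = 0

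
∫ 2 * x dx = x^2 + C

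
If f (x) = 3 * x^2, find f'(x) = 6*x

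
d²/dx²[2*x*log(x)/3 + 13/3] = 2/(3*x)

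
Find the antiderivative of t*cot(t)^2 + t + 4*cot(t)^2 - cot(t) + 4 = (-t - 4)*cot(t) + C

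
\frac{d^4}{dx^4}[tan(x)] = 24*tan(x)^5 + 40*tan(x)^3 + 16*tan(x)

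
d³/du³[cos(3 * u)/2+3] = 27*sin(3*u)/2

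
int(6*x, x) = 3*x^2 + C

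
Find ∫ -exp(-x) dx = exp(-x) + C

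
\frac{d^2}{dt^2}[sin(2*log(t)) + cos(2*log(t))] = -2*(sin(2*log(t)) + 3*cos(2*log(t)))/t^2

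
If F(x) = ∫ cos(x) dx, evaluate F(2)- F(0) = sin(2)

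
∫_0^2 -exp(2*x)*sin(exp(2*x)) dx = -cos(1)/2 + cos(exp(4))/2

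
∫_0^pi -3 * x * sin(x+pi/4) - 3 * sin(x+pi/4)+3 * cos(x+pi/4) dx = -sqrt(2)*(3 + 3*pi)/2 - 3*sqrt(2)/2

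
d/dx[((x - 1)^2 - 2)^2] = 4*x^3 - 12*x^2 + 4*x + 4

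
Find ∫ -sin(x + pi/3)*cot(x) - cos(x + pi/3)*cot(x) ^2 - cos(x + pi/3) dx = cos(x + pi/3)*cot(x) + C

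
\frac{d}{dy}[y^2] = 2*y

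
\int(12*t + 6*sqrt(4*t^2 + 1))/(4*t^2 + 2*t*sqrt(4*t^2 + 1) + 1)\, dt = 3*log(2*t + sqrt(4*t^2 + 1)) + C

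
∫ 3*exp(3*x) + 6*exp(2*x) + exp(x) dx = (exp(x) + 1)^3 - 2*exp(x) + C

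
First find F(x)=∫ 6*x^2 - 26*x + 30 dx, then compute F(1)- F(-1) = 64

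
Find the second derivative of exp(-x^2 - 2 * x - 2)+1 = (4*x^2 + 8*x + 2)*exp(-x^2 - 2*x - 2)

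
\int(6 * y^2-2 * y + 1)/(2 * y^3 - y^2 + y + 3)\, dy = log(2*y^3 - y^2 + y + 3) + C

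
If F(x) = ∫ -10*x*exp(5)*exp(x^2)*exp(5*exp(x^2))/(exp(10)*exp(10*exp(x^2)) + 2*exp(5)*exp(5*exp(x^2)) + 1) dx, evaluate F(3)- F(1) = -exp(-5*E - 5)/(exp(-5*E - 5) + 1) + exp(-5*exp(9) - 5)/(exp(-5*exp(9) - 5) + 1)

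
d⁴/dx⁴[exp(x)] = exp(x)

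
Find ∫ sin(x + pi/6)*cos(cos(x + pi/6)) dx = -sin(cos(x + pi/6)) + C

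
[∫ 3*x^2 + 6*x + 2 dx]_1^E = -7 - E + (1 + E)^3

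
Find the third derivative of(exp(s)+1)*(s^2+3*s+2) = s^2*exp(s) + 9*s*exp(s) + 17*exp(s)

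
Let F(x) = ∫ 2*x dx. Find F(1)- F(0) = 1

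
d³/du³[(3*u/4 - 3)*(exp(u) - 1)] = 3*u*exp(u)/4 - 3*exp(u)/4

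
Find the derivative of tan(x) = cos(x)^(-2)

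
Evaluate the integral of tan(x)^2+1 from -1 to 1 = 2*tan(1)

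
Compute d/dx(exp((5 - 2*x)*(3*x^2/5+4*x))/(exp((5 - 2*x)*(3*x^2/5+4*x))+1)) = (-18*x^2*exp(6*x^3/5 + 5*x^2 - 20*x) - 50*x*exp(6*x^3/5 + 5*x^2 - 20*x) + 100*exp(6*x^3/5 + 5*x^2 - 20*x))/(5 + 10*exp(-20*x)*exp(5*x^2)*exp(6*x^3/5) + 5*exp(-40*x)*exp(10*x^2)*exp(12*x^3/5))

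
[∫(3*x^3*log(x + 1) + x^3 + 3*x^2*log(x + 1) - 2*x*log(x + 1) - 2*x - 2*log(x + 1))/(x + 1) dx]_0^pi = (-2*pi + pi^3)*log(1 + pi)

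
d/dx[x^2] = 2*x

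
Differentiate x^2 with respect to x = 2*x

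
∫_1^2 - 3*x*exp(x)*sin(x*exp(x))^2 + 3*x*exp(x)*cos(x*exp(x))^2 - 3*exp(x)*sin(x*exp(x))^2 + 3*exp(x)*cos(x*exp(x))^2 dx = 3*sin(4*exp(2))/2 - 3*sin(2*E)/2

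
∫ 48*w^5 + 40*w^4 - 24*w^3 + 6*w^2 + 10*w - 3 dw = 8*w^6 + 8*w^5 - 6*w^4 + 2*w^3 + 5*w^2 - 3*w + C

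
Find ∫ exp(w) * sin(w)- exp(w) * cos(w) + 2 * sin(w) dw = (-exp(w) - 2)*cos(w) + C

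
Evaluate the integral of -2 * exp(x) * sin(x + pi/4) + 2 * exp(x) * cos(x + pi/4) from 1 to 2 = 2*E*(E*cos(pi/4 + 2) - cos(pi/4 + 1))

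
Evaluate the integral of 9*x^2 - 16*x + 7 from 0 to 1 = 2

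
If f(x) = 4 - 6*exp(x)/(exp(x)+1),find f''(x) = (6*exp(2*x) - 6*exp(x))/(exp(3*x) + 3*exp(2*x) + 3*exp(x) + 1)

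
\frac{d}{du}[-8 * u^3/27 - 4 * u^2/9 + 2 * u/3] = -8*u^2/9 - 8*u/9 + 2/3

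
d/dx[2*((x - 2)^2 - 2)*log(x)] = (4*x^2*log(x) + 2*x^2 - 8*x*log(x) - 8*x + 4)/x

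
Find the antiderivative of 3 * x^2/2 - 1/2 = x^3/2 - x/2 + C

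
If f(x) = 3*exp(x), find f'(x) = 3*exp(x)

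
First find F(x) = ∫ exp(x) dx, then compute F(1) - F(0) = -1 + E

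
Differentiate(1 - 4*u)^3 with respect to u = -192*u^2 + 96*u - 12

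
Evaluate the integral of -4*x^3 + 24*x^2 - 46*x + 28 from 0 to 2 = 12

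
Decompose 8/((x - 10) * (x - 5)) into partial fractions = -8/(5*(x - 5)) + 8/(5*(x - 10))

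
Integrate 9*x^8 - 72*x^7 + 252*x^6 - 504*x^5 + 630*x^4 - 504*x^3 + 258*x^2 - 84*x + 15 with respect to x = x^9 - 9*x^8 + 36*x^7 - 84*x^6 + 126*x^5 - 126*x^4 + 86*x^3 - 42*x^2 + 15*x + C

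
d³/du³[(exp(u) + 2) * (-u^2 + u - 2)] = -u^2*exp(u) - 5*u*exp(u) - 5*exp(u)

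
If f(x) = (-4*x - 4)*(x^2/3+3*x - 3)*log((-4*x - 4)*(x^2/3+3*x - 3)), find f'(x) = -4*x^2*log(-x^3/3 - 10*x^2/3 + 3) - 8*x^2*log(2) - 4*x^2 - 80*x*log(-x^3/3 - 10*x^2/3 + 3)/3 - 160*x*log(2)/3 - 80*x/3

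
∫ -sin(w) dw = cos(w) + C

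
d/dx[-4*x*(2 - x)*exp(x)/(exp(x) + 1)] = (4*x^2*exp(x) + 8*x*exp(2*x) - 8*exp(2*x) - 8*exp(x))/(exp(2*x) + 2*exp(x) + 1)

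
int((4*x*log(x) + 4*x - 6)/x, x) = 2*(2*x - 3)*log(x) + C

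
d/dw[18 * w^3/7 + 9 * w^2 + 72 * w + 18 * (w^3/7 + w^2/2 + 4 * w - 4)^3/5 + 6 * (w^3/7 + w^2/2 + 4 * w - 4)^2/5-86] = 162*w^8/1715 + 216*w^7/245 + 621*w^6/70 + 2421*w^5/70 + 1032*w^4/7 + 558*w^3/5 + 1854*w^2/7 - 5814*w/5 + 3624/5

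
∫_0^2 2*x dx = 4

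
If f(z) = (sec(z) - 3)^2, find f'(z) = 2*(-3 + 1/cos(z))*sin(z)/cos(z)^2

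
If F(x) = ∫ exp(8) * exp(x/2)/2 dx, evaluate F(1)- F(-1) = -exp(15/2) + exp(17/2)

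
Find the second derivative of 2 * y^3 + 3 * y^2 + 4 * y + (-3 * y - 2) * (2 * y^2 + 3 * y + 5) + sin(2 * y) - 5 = -24*y - 4*sin(2*y) - 20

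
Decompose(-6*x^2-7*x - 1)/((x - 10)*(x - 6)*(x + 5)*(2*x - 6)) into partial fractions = 29/(660*(x + 5)) - 19/(84*(x - 3)) + 259/(264*(x - 6)) - 671/(840*(x - 10))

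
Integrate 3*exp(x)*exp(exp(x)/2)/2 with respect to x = 3*exp(exp(x)/2) + C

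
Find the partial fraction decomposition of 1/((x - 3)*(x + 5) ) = -1/(8*(x + 5)) + 1/(8*(x - 3))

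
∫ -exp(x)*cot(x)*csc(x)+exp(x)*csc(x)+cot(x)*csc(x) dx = (exp(x) - 1)*csc(x) + C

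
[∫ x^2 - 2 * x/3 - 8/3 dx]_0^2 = -4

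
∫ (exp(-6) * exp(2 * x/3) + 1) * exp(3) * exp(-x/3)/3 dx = 2*sinh(x/3 - 3) + C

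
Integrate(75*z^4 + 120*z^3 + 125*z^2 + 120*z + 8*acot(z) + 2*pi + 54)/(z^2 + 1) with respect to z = 25*z^3 + 60*z^2 + 50*z - (4*acot(z) + pi)^2/4 - 4*acot(z) + C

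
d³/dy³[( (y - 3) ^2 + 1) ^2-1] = 24*y - 72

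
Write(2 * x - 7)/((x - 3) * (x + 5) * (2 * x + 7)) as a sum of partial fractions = 56/(39*(2*x + 7)) - 17/(24*(x + 5)) - 1/(104*(x - 3))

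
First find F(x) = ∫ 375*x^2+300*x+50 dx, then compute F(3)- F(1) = 4550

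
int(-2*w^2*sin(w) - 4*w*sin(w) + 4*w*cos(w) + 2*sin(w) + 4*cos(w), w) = (2*(w + 1)^2 - 4)*cos(w) + C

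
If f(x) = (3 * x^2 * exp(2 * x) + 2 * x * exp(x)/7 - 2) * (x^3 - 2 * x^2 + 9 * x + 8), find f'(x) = 6*x^5*exp(2*x) + 3*x^4*exp(2*x) + 2*x^4*exp(x)/7 + 30*x^3*exp(2*x) + 4*x^3*exp(x)/7 + 129*x^2*exp(2*x) + 6*x^2*exp(x)/7 - 6*x^2 + 48*x*exp(2*x) + 52*x*exp(x)/7 + 8*x + 16*exp(x)/7 - 18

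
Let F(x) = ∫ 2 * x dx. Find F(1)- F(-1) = 0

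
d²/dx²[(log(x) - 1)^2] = (4 - 2*log(x))/x^2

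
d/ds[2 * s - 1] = 2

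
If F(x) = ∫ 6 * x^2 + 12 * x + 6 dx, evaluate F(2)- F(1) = 38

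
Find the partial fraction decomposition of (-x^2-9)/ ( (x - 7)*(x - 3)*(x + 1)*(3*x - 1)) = -123/(320*(3*x - 1)) + 5/(64*(x + 1)) + 9/(64*(x - 3)) - 29/(320*(x - 7))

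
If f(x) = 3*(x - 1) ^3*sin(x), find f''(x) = -3*x^3*sin(x) + 9*x^2*sin(x) + 18*x^2*cos(x) + 9*x*sin(x) - 36*x*cos(x) - 15*sin(x) + 18*cos(x)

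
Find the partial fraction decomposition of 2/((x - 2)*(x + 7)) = -2/(9*(x + 7)) + 2/(9*(x - 2))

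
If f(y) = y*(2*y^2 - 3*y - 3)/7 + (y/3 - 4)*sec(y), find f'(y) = 6*y^2/7 + y*tan(y)*sec(y)/3 - 6*y/7 - 4*tan(y)*sec(y) + sec(y)/3 - 3/7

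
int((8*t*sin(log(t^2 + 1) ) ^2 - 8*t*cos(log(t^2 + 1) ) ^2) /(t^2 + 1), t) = -2*sin(2*log(t^2 + 1)) + C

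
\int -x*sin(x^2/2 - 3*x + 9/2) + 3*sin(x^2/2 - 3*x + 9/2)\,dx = cos((x - 3)^2/2) + C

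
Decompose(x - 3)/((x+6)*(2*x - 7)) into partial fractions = 1/(19*(2*x - 7)) + 9/(19*(x + 6))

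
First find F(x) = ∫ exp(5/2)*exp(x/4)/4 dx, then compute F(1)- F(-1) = -exp(9/4) + exp(11/4)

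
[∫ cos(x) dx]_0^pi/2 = 1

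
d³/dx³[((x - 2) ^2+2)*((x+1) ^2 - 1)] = 24*x - 12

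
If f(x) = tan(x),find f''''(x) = 24*tan(x)^5 + 40*tan(x)^3 + 16*tan(x)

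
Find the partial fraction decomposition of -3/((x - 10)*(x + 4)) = 3/(14*(x + 4)) - 3/(14*(x - 10))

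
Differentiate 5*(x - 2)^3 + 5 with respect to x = 15*x^2 - 60*x + 60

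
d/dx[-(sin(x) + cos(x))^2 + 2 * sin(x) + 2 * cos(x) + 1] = -2*cos(2*x) + 2*sqrt(2)*cos(x + pi/4)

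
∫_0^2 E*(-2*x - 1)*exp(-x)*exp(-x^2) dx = -E + exp(-5)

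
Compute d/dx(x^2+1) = 2*x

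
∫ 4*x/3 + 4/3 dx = 2*x^2/3 + 4*x/3 + C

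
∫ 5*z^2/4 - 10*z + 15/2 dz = 5*z^3/12 - 5*z^2 + 15*z/2 + C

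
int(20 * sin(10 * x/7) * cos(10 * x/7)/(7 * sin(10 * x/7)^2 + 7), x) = log(sin(10*x/7)^2 + 1) + C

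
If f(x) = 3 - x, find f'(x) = -1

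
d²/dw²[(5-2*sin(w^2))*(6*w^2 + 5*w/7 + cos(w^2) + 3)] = 48*w^4*sin(w^2) + 40*w^3*sin(w^2)/7 + 24*w^2*sin(w^2) + 16*w^2*sin(2*w^2) - 140*w^2*cos(w^2) - 60*w*cos(w^2)/7 - 34*sin(w^2) - 12*cos(w^2) - 4*cos(2*w^2) + 60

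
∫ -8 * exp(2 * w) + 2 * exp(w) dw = (2 - 4*exp(w))*exp(w) + C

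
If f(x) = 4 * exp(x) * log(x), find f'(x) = (4*x*exp(x)*log(x) + 4*exp(x))/x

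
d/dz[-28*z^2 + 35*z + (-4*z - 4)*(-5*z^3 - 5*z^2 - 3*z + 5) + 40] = 80*z^3 + 120*z^2 + 8*z + 27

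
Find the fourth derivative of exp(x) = exp(x)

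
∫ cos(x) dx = sin(x) + C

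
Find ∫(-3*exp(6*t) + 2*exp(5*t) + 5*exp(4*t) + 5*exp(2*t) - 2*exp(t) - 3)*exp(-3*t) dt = 10*sinh(t) - 2*sinh(3*t) + 2*cosh(2*t) + C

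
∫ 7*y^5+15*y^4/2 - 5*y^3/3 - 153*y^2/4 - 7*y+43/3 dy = 7*y^6/6 + 3*y^5/2 - 5*y^4/12 - 51*y^3/4 - 7*y^2/2 + 43*y/3 + C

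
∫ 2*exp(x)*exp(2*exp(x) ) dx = exp(2*exp(x)) + C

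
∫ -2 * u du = -u^2 + C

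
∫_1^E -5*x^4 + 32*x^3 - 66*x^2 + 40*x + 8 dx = (-2 + E)^3*(-exp(2) + 2 + 2*E) + 3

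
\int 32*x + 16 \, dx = 16*x^2 + 16*x + C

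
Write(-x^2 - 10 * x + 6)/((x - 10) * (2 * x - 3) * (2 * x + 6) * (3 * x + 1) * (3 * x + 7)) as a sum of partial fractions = -215/(6808*(3*x + 7)) + 83/(10912*(3*x + 1)) + 10/(4301*(2*x - 3)) + 3/(416*(x + 3)) - 97/(253487*(x - 10))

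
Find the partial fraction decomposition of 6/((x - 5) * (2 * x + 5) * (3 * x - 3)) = 8/(105*(2*x + 5)) - 1/(14*(x - 1)) + 1/(30*(x - 5))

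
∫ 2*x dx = x^2 + C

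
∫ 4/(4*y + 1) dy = log(8*y + 2) + C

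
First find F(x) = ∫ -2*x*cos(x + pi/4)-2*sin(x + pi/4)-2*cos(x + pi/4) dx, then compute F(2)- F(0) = -6*sin(pi/4 + 2) + sqrt(2)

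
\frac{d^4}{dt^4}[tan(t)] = 24*tan(t)^5 + 40*tan(t)^3 + 16*tan(t)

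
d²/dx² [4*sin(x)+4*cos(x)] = -4*sin(x) - 4*cos(x)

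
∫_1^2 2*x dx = 3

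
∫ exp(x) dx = exp(x) + C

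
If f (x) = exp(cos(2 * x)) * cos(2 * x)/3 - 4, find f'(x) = -8*E*exp(-2*sin(x)^2)*sin(x)*cos(x)^3/3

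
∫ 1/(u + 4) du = log(3*u/4 + 3) + C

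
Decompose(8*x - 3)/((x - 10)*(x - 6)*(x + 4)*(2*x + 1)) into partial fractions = -8/(273*(2*x + 1)) + 1/(28*(x + 4)) - 9/(104*(x - 6)) + 11/(168*(x - 10))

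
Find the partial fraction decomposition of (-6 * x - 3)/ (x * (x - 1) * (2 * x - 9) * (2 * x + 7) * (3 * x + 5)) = -567/(16280*(3*x + 5)) + 1/(77*(2*x + 7)) - 5/(777*(2*x - 9)) + 1/(56*(x - 1)) - 1/(105*x)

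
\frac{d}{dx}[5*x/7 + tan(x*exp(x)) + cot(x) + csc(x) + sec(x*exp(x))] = x*exp(x)*tan(x*exp(x))^2 + x*exp(x)*tan(x*exp(x))*sec(x*exp(x)) + x*exp(x) + exp(x)*tan(x*exp(x))^2 + exp(x)*tan(x*exp(x))*sec(x*exp(x)) + exp(x) - cot(x)^2 - cot(x)*csc(x) - 2/7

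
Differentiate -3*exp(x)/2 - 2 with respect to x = -3*exp(x)/2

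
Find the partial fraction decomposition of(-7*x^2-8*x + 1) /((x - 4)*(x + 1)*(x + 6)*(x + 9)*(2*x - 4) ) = -19/(264*(x + 9)) + 203/(2400*(x + 6)) + 1/(600*(x + 1)) + 43/(1056*(x - 2)) - 11/(200*(x - 4))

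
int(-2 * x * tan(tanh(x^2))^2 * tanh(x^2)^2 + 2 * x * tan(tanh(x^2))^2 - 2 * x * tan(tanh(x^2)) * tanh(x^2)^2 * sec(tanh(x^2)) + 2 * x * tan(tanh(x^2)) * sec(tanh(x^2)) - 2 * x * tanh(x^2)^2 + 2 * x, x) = tan(tanh(x^2)) + sec(tanh(x^2)) + C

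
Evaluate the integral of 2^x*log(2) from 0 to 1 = 1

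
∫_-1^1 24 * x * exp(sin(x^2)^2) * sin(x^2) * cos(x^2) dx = 0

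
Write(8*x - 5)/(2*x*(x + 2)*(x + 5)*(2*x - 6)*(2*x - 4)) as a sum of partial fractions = -3/(448*(x + 5)) + 7/(320*(x + 2)) - 11/(448*(x - 2)) + 19/(960*(x - 3)) - 1/(96*x)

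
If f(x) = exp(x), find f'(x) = exp(x)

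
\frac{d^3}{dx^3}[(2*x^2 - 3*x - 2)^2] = 96*x - 72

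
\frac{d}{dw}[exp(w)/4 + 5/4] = exp(w)/4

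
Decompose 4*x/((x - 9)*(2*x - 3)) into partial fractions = -4/(5*(2*x - 3)) + 12/(5*(x - 9))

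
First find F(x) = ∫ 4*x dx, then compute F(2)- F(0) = 8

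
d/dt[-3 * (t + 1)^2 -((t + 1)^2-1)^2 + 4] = -4*t^3 - 12*t^2 - 14*t - 6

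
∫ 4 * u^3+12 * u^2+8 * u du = u^4 + 4*u^3 + 4*u^2 + C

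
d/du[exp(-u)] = -exp(-u)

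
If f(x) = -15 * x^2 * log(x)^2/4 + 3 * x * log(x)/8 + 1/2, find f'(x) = -15*x*log(x)^2/2 - 15*x*log(x)/2 + 3*log(x)/8 + 3/8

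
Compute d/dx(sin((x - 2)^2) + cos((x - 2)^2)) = -2*x*sin(x^2 - 4*x + 4) + 2*x*cos(x^2 - 4*x + 4) + 4*sin(x^2 - 4*x + 4) - 4*cos(x^2 - 4*x + 4)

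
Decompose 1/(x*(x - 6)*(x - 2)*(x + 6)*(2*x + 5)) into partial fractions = -16/(5355*(2*x + 5)) + 1/(4032*(x + 6)) - 1/(576*(x - 2)) + 1/(4896*(x - 6)) + 1/(360*x)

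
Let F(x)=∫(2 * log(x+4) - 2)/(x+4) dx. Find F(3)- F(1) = -(-1 + log(5))^2 + (-1 + log(7))^2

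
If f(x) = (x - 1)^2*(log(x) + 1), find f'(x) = (2*x^2*log(x) + 3*x^2 - 2*x*log(x) - 4*x + 1)/x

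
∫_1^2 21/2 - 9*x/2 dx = 15/4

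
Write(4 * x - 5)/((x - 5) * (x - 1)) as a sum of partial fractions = 1/(4*(x - 1)) + 15/(4*(x - 5))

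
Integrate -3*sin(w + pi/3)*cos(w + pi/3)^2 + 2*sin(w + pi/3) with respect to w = (cos(w + pi/3)^2 - 2)*cos(w + pi/3) + C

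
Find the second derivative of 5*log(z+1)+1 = -5/(z^2 + 2*z + 1)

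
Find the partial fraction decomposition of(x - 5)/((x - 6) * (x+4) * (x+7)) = -4/(13*(x + 7)) + 3/(10*(x + 4)) + 1/(130*(x - 6))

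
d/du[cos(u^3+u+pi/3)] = -(3*u^2 + 1)*sin(u^3 + u + pi/3)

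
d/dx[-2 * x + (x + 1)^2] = 2*x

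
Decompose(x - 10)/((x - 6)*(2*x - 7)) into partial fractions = 13/(5*(2*x - 7)) - 4/(5*(x - 6))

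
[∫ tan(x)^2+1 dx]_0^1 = tan(1)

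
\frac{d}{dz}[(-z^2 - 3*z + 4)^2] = 4*z^3 + 18*z^2 + 2*z - 24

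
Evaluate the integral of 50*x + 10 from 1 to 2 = 85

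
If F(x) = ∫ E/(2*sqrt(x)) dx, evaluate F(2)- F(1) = -E + sqrt(2)*E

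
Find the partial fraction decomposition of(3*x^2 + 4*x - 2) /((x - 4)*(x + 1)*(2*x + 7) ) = 83/(75*(2*x + 7)) + 3/(25*(x + 1)) + 62/(75*(x - 4))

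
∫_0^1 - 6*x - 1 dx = -4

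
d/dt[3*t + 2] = 3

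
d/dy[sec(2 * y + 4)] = 2*tan(2*y + 4)*sec(2*y + 4)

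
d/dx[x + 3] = 1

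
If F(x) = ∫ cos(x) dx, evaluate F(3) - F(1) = -sin(1) + sin(3)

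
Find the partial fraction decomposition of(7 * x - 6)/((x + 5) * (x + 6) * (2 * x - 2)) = -24/(7*(x + 6)) + 41/(12*(x + 5)) + 1/(84*(x - 1))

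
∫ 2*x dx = x^2 + C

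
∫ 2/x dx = 2*log(x) + C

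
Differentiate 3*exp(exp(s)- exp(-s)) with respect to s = (3*exp(exp(s) - exp(-s)) + 3*exp(2*s + exp(s) - exp(-s)))*exp(-s)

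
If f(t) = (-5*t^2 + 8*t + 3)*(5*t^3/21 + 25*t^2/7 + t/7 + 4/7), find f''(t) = -500*t^3/21 - 1340*t^2/7 + 1200*t/7 + 18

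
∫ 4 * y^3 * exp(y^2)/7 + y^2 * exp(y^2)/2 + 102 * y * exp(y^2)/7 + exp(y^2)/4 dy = (8*y^2 + 7*y + 196)*exp(y^2)/28 + C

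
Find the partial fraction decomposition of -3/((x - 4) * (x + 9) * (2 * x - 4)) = -3/(286*(x + 9)) + 3/(44*(x - 2)) - 3/(52*(x - 4))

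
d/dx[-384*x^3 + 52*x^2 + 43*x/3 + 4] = -1152*x^2 + 104*x + 43/3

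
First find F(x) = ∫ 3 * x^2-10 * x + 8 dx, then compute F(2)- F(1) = 0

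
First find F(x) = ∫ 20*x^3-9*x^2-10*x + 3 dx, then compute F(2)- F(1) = 42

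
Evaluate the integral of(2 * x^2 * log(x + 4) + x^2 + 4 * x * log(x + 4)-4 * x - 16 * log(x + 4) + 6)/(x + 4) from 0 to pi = -6*log(4) + ((-2 + pi)^2 + 2)*log(pi + 4)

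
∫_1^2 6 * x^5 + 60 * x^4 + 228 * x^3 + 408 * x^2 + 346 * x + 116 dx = 2877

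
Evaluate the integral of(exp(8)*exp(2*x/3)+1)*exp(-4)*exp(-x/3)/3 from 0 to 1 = -exp(4) - exp(-13/3) + exp(-4) + exp(13/3)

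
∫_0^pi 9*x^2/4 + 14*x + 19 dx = -16 + (2 + pi)^2*(3*pi/4 + 4)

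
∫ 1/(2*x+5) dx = log(2*x + 5)/2 + C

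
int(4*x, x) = 2*x^2 + C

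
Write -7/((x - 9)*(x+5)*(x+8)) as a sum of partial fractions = -7/(51*(x + 8)) + 1/(6*(x + 5)) - 1/(34*(x - 9))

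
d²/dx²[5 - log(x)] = x^(-2)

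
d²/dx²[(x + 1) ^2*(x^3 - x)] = 20*x^3 + 24*x^2 - 4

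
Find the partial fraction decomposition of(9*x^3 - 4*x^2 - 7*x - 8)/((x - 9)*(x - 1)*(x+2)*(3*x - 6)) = 41/(198*(x + 2)) - 5/(36*(x - 1)) - 17/(42*(x - 2)) + 3083/(924*(x - 9))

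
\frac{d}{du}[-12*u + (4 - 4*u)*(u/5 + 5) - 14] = -8*u/5 - 156/5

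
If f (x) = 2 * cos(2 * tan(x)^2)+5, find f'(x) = 8*sin(x)*sin(2 - 2/cos(x)^2)/cos(x)^3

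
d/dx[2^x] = 2^x*log(2)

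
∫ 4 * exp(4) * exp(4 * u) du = exp(4*u + 4) + C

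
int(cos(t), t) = sin(t) + C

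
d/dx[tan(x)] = cos(x)^(-2)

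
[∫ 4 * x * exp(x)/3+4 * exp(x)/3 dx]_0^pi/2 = 2*pi*exp(pi/2)/3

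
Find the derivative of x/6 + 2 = 1/6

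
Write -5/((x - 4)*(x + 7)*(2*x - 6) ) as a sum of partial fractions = -1/(44*(x + 7)) + 1/(4*(x - 3)) - 5/(22*(x - 4))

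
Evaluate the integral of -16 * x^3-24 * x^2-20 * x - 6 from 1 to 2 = -152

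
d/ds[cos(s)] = -sin(s)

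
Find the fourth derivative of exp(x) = exp(x)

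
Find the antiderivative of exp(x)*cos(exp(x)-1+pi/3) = sin(exp(x) - 1 + pi/3) + C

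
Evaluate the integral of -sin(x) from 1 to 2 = -cos(1) + cos(2)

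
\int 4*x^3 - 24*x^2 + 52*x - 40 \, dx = x^4 - 8*x^3 + 26*x^2 - 40*x + C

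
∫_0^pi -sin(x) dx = -2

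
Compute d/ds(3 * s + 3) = 3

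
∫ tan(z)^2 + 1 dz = tan(z) + C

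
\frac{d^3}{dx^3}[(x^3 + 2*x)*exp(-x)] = (-x^3 + 9*x^2 - 20*x + 12)*exp(-x)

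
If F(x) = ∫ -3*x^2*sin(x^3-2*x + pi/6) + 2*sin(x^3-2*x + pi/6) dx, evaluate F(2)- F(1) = -sin(1 + pi/3) + cos(pi/6 + 4)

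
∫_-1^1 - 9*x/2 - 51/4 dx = -51/2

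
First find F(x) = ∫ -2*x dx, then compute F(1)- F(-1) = 0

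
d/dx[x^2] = 2*x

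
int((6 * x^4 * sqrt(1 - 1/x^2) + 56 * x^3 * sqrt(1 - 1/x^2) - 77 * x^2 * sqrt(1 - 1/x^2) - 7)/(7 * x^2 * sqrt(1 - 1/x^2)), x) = 2*x^3/7 + 4*x^2 - 11*x + acsc(x) + C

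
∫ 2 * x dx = x^2 + C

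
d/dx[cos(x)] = -sin(x)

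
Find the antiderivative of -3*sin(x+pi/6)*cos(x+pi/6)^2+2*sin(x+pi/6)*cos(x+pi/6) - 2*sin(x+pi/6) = (cos(x + pi/6)^2 - cos(x + pi/6) + 2)*cos(x + pi/6) + C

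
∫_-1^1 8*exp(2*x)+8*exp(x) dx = -(2*exp(-1) + 2)^2 + (2 + 2*E)^2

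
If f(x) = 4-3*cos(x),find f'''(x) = -3*sin(x)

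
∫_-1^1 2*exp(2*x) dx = -exp(-2) + exp(2)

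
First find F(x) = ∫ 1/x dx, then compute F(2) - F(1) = -log(3) + log(6)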